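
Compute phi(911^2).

829010

φ(829921) = 829921 · (1 − 1/911)
       = 829921 · 910/911 = 829010.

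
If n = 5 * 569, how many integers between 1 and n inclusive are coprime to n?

φ(5) = 5 − 1 = 4.
φ(569) = 569 − 1 = 568.
Since φ is multiplicative, φ(2845) = 4 · 568 = 2272.

2272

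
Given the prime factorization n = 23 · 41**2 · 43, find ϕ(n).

φ(23) = 23 − 1 = 22.
φ(41^2) = 41^1·(41−1) = 41·40 = 1640.
φ(43) = 43 − 1 = 42.
Since φ is multiplicative, φ(1662509) = 22 · 1640 · 42 = 1515360.

1515360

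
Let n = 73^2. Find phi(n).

φ(5329) = 5329 · (1 − 1/73)
       = 5329 · 72/73 = 5256.

5256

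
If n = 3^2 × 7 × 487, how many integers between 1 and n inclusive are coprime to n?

17496

φ(30681) = 30681 · (1 − 1/3) · (1 − 1/7) · (1 − 1/487)
       = 30681 · 5832/10227 = 17496.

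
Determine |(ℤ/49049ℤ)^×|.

Prime factorization: 49049 = 7^3 * 11 * 13.
φ(49049) = 49049 · (1 − 1/7) · (1 − 1/11) · (1 − 1/13)
       = 49049 · 720/1001 = 35280.

35280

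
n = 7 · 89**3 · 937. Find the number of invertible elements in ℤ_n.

φ(7) = 7 − 1 = 6.
φ(89^3) = 89^2·(89−1) = 7921·88 = 697048.
φ(937) = 937 − 1 = 936.
Since φ is multiplicative, φ(4623891671) = 6 · 697048 · 936 = 3914621568.

3914621568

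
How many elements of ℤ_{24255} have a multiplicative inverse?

10080

24255 = 3^2 · 5 · 7^2 · 11.
φ(24255) = 24255 · (1 − 1/3) · (1 − 1/5) · (1 − 1/7) · (1 − 1/11)
       = 24255 · 480/1155 = 10080.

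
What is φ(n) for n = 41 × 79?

φ(3239) = 3239 · (1 − 1/41) · (1 − 1/79)
       = 3239 · 3120/3239 = 3120.

3120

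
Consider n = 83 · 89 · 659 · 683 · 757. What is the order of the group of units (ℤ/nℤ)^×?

φ(83) = 83 − 1 = 82.
φ(89) = 89 − 1 = 88.
φ(659) = 659 − 1 = 658.
φ(683) = 683 − 1 = 682.
φ(757) = 757 − 1 = 756.
Multiply: 82 · 88 · 658 · 682 · 756 = 2448096811776.

2448096811776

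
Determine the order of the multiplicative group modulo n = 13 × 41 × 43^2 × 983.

φ(968763211) = 968763211 · (1 − 1/13) · (1 − 1/41) · (1 − 1/43) · (1 − 1/983)
       = 968763211 · 19797120/22529377 = 851276160.

851276160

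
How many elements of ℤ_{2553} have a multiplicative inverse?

1584

First factor: 2553 = 3 × 23 × 37.
φ(3) = 3 − 1 = 2.
φ(23) = 23 − 1 = 22.
φ(37) = 37 − 1 = 36.
φ(2553) = 2 × 22 × 36 = 1584.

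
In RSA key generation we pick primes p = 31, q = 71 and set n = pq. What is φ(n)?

φ(pq) = (p−1)(q−1) = 30 · 70 = 2100.

2100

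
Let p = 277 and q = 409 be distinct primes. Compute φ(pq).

112608

φ(277) = 277 − 1 = 276.
φ(409) = 409 − 1 = 408.
Multiply: 276 · 408 = 112608.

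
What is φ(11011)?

7920

Prime factorization: 11011 = 7 × 11^2 × 13.
φ(11011) = 11011 · (1 − 1/7) · (1 − 1/11) · (1 − 1/13)
       = 11011 · 720/1001 = 7920.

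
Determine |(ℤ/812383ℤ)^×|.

617760

First factor: 812383 = 11 · 13^2 · 19 · 23.
φ(11) = 11 − 1 = 10.
φ(13^2) = 13^1·(13−1) = 13·12 = 156.
φ(19) = 19 − 1 = 18.
φ(23) = 23 − 1 = 22.
Multiply: 10 · 156 · 18 · 22 = 617760.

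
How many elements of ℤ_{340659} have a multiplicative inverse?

Factor 340659: 340659 = 3^3 * 11 * 31 * 37.
φ(3^3) = 3^2·(3−1) = 9·2 = 18.
φ(11) = 11 − 1 = 10.
φ(31) = 31 − 1 = 30.
φ(37) = 37 − 1 = 36.
φ(340659) = 18 × 10 × 30 × 36 = 194400.

194400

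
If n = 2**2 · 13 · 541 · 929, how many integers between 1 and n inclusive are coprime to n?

12026880

φ(26134628) = 26134628 · (1 − 1/2) · (1 − 1/13) · (1 − 1/541) · (1 − 1/929)
       = 26134628 · 6013440/13067314 = 12026880.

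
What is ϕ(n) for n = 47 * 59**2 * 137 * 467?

9976142912

φ(10467412253) = 10467412253 · (1 − 1/47) · (1 − 1/59) · (1 − 1/137) · (1 − 1/467)
       = 10467412253 · 169087168/177413767 = 9976142912.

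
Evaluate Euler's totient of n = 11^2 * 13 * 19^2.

φ(567853) = 567853 · (1 − 1/11) · (1 − 1/13) · (1 − 1/19)
       = 567853 · 2160/2717 = 451440.

451440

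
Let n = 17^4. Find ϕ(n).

78608

φ(17^4) = 17^4 − 17^3 = 83521 − 4913 = 78608.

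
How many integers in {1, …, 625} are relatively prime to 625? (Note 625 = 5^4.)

500

φ(625) = 625 · (1 − 1/5)
       = 625 · 4/5 = 500.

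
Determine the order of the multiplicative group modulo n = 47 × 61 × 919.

2533680

φ(47) = 47 − 1 = 46.
φ(61) = 61 − 1 = 60.
φ(919) = 919 − 1 = 918.
Since φ is multiplicative, φ(2634773) = 46 · 60 · 918 = 2533680.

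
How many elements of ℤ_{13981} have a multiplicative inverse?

12000

First factor: 13981 = 11 · 31 · 41.
φ(13981) = 13981 · (1 − 1/11) · (1 − 1/31) · (1 − 1/41)
       = 13981 · 12000/13981 = 12000.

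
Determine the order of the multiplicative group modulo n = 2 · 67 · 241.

φ(32294) = 32294 · (1 − 1/2) · (1 − 1/67) · (1 − 1/241)
       = 32294 · 15840/32294 = 15840.

15840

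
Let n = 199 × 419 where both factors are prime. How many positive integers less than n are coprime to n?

82764

φ(199) = 199 − 1 = 198.
φ(419) = 419 − 1 = 418.
Multiply: 198 · 418 = 82764.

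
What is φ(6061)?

5040

6061 = 11 * 19 * 29.
φ(6061) = 6061 · (1 − 1/11) · (1 − 1/19) · (1 − 1/29)
       = 6061 · 5040/6061 = 5040.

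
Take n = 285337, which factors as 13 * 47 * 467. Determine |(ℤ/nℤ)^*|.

257232

φ(13) = 13 − 1 = 12.
φ(47) = 47 − 1 = 46.
φ(467) = 467 − 1 = 466.
Multiply: 12 · 46 · 466 = 257232.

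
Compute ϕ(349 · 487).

169128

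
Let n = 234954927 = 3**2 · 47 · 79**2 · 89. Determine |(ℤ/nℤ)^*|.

149662656

φ(3^2) = 3^1·(3−1) = 3·2 = 6.
φ(47) = 47 − 1 = 46.
φ(79^2) = 79^1·(79−1) = 79·78 = 6162.
φ(89) = 89 − 1 = 88.
Multiply: 6 · 46 · 6162 · 88 = 149662656.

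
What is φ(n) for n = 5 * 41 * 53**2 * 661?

φ(380633545) = 380633545 · (1 − 1/5) · (1 − 1/41) · (1 − 1/53) · (1 − 1/661)
       = 380633545 · 5491200/7181765 = 291033600.

291033600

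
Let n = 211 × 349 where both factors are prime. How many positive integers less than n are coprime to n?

73080

φ(n) = (p − 1)(q − 1) = (211−1)(349−1) = 210·348 = 73080.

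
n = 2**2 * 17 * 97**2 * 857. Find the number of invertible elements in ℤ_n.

255074304

φ(2^2) = 2^2 − 2^1 = 4 − 2 = 2.
φ(17) = 17 − 1 = 16.
φ(97^2) = 97^2 − 97^1 = 9409 − 97 = 9312.
φ(857) = 857 − 1 = 856.
Multiply: 2 · 16 · 9312 · 856 = 255074304.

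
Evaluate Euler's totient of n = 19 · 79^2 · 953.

105592032

φ(113005787) = 113005787 · (1 − 1/19) · (1 − 1/79) · (1 − 1/953)
       = 113005787 · 1336608/1430453 = 105592032.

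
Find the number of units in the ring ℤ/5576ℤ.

2560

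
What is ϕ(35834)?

15840

First factor: 35834 = 2 · 19 · 23 · 41.
φ(35834) = 35834 · (1 − 1/2) · (1 − 1/19) · (1 − 1/23) · (1 − 1/41)
       = 35834 · 15840/35834 = 15840.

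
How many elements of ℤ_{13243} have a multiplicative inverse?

Prime factorization: 13243 = 17 · 19 · 41.
φ(13243) = 13243 · (1 − 1/17) · (1 − 1/19) · (1 − 1/41)
       = 13243 · 11520/13243 = 11520.

11520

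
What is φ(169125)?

80000

First factor: 169125 = 3 · 5**3 · 11 · 41.
φ(169125) = 169125 · (1 − 1/3) · (1 − 1/5) · (1 − 1/11) · (1 − 1/41)
       = 169125 · 3200/6765 = 80000.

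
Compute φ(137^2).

φ(18769) = 18769 · (1 − 1/137)
       = 18769 · 136/137 = 18632.

18632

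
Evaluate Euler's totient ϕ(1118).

504

Factor 1118: 1118 = 2 · 13 · 43.
φ(1118) = 1118 · (1 − 1/2) · (1 − 1/13) · (1 − 1/43)
       = 1118 · 504/1118 = 504.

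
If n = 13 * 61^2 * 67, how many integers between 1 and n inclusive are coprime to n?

2898720

φ(13) = 13 − 1 = 12.
φ(61^2) = 61^2 − 61^1 = 3721 − 61 = 3660.
φ(67) = 67 − 1 = 66.
Multiply: 12 · 3660 · 66 = 2898720.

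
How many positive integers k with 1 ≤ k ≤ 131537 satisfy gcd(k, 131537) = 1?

99792

Factor 131537: 131537 = 7 × 19 × 23 × 43.
φ(7) = 7 − 1 = 6.
φ(19) = 19 − 1 = 18.
φ(23) = 23 − 1 = 22.
φ(43) = 43 − 1 = 42.
Since φ is multiplicative, φ(131537) = 6 · 18 · 22 · 42 = 99792.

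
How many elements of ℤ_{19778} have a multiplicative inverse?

8400

19778 = 2 * 11 * 29 * 31.
φ(19778) = 19778 · (1 − 1/2) · (1 − 1/11) · (1 − 1/29) · (1 − 1/31)
       = 19778 · 8400/19778 = 8400.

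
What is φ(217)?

180

217 = 7 · 31.
φ(217) = 217 · (1 − 1/7) · (1 − 1/31)
       = 217 · 180/217 = 180.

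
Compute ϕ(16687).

14400

First factor: 16687 = 11 * 37 * 41.
φ(11) = 11 − 1 = 10.
φ(37) = 37 − 1 = 36.
φ(41) = 41 − 1 = 40.
Since φ is multiplicative, φ(16687) = 10 · 36 · 40 = 14400.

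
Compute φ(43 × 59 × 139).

φ(352643) = 352643 · (1 − 1/43) · (1 − 1/59) · (1 − 1/139)
       = 352643 · 336168/352643 = 336168.

336168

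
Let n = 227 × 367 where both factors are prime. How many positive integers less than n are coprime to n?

82716

For distinct primes, φ(pq) = (p−1)(q−1) = 226 × 366 = 82716.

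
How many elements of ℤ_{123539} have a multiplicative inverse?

Factor 123539: 123539 = 13^2 * 17 * 43.
φ(13^2) = 13^2 − 13^1 = 169 − 13 = 156.
φ(17) = 17 − 1 = 16.
φ(43) = 43 − 1 = 42.
Since φ is multiplicative, φ(123539) = 156 · 16 · 42 = 104832.

104832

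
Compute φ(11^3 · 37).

φ(49247) = 49247 · (1 − 1/11) · (1 − 1/37)
       = 49247 · 360/407 = 43560.

43560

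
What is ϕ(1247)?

1176

Factor 1247: 1247 = 29 * 43.
φ(29) = 29 − 1 = 28.
φ(43) = 43 − 1 = 42.
Multiply: 28 · 42 = 1176.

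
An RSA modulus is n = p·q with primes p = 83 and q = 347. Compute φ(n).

φ(pq) = (p−1)(q−1) = 82 · 346 = 28372.

28372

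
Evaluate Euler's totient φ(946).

420

Factor 946: 946 = 2 · 11 · 43.
φ(946) = 946 · (1 − 1/2) · (1 − 1/11) · (1 − 1/43)
       = 946 · 420/946 = 420.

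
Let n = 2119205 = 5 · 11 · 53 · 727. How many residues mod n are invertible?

φ(5) = 5 − 1 = 4.
φ(11) = 11 − 1 = 10.
φ(53) = 53 − 1 = 52.
φ(727) = 727 − 1 = 726.
φ(2119205) = 4 × 10 × 52 × 726 = 1510080.

1510080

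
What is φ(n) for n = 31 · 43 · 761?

φ(1014413) = 1014413 · (1 − 1/31) · (1 − 1/43) · (1 − 1/761)
       = 1014413 · 957600/1014413 = 957600.

957600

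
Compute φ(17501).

15120

Factor 17501: 17501 = 11 * 37 * 43.
φ(11) = 11 − 1 = 10.
φ(37) = 37 − 1 = 36.
φ(43) = 43 − 1 = 42.
Multiply: 10 · 36 · 42 = 15120.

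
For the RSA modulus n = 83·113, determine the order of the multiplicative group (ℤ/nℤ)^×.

φ(n) = (p − 1)(q − 1) = (83−1)(113−1) = 82·112 = 9184.

9184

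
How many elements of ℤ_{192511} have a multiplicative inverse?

166320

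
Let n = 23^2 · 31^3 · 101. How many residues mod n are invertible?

φ(23^2) = 23^2 − 23^1 = 529 − 23 = 506.
φ(31^3) = 31^3 − 31^2 = 29791 − 961 = 28830.
φ(101) = 101 − 1 = 100.
Multiply: 506 · 28830 · 100 = 1458798000.

1458798000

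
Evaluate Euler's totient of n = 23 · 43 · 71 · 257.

φ(23) = 23 − 1 = 22.
φ(43) = 43 − 1 = 42.
φ(71) = 71 − 1 = 70.
φ(257) = 257 − 1 = 256.
Since φ is multiplicative, φ(18046283) = 22 · 42 · 70 · 256 = 16558080.

16558080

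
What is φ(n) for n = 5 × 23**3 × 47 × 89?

φ(254472805) = 254472805 · (1 − 1/5) · (1 − 1/23) · (1 − 1/47) · (1 − 1/89)
       = 254472805 · 356224/481045 = 188442496.

188442496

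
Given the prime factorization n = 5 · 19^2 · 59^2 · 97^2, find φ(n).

43592228352

φ(59118675845) = 59118675845 · (1 − 1/5) · (1 − 1/19) · (1 − 1/59) · (1 − 1/97)
       = 59118675845 · 400896/543685 = 43592228352.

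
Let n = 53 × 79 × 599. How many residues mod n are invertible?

2425488

φ(2508013) = 2508013 · (1 − 1/53) · (1 − 1/79) · (1 − 1/599)
       = 2508013 · 2425488/2508013 = 2425488.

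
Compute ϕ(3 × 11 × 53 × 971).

φ(1698279) = 1698279 · (1 − 1/3) · (1 − 1/11) · (1 − 1/53) · (1 − 1/971)
       = 1698279 · 1008800/1698279 = 1008800.

1008800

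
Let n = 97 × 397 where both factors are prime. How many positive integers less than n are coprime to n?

38016

φ(pq) = (p−1)(q−1) = 96 · 396 = 38016.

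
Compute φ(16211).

14112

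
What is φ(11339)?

9856

Prime factorization: 11339 = 17 × 23 × 29.
φ(11339) = 11339 · (1 − 1/17) · (1 − 1/23) · (1 − 1/29)
       = 11339 · 9856/11339 = 9856.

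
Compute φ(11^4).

13310

φ(11^4) = 11^4 − 11^3 = 14641 − 1331 = 13310.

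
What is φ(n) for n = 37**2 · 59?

77256

φ(37^2) = 37^2 − 37^1 = 1369 − 37 = 1332.
φ(59) = 59 − 1 = 58.
Multiply: 1332 · 58 = 77256.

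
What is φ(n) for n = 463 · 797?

367752

φ(369011) = 369011 · (1 − 1/463) · (1 − 1/797)
       = 369011 · 367752/369011 = 367752.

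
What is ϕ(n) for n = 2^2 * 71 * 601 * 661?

φ(112822124) = 112822124 · (1 − 1/2) · (1 − 1/71) · (1 − 1/601) · (1 − 1/661)
       = 112822124 · 27720000/56411062 = 55440000.

55440000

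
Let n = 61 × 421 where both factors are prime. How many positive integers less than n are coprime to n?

25200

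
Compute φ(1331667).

Factor 1331667: 1331667 = 3^3 × 31 × 37 × 43.
φ(1331667) = 1331667 · (1 − 1/3) · (1 − 1/31) · (1 − 1/37) · (1 − 1/43)
       = 1331667 · 90720/147963 = 816480.

816480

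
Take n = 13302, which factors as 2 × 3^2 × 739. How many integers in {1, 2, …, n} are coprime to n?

φ(2) = 2 − 1 = 1.
φ(3^2) = 3^2 − 3^1 = 9 − 3 = 6.
φ(739) = 739 − 1 = 738.
Multiply: 1 · 6 · 738 = 4428.

4428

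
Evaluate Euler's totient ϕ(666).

216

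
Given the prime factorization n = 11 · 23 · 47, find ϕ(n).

10120

φ(11891) = 11891 · (1 − 1/11) · (1 − 1/23) · (1 − 1/47)
       = 11891 · 10120/11891 = 10120.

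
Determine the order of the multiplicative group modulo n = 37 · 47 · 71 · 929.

φ(114702701) = 114702701 · (1 − 1/37) · (1 − 1/47) · (1 − 1/71) · (1 − 1/929)
       = 114702701 · 107573760/114702701 = 107573760.

107573760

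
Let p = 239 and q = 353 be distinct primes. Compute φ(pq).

83776

φ(n) = (p − 1)(q − 1) = (239−1)(353−1) = 238·352 = 83776.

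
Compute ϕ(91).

91 = 7 · 13.
φ(91) = 91 · (1 − 1/7) · (1 − 1/13)
       = 91 · 72/91 = 72.

72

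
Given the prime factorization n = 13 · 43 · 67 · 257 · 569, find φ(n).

φ(13) = 13 − 1 = 12.
φ(43) = 43 − 1 = 42.
φ(67) = 67 − 1 = 66.
φ(257) = 257 − 1 = 256.
φ(569) = 569 − 1 = 568.
φ(5476864549) = 12 × 42 × 66 × 256 × 568 = 4836851712.

4836851712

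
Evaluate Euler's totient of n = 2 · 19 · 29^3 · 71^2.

φ(4671908062) = 4671908062 · (1 − 1/2) · (1 − 1/19) · (1 − 1/29) · (1 − 1/71)
       = 4671908062 · 35280/78242 = 2106604080.

2106604080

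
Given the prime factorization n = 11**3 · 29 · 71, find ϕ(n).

2371600

φ(2740529) = 2740529 · (1 − 1/11) · (1 − 1/29) · (1 − 1/71)
       = 2740529 · 19600/22649 = 2371600.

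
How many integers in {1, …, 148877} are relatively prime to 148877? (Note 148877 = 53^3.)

146068

φ(53^3) = 53^3 − 53^2 = 148877 − 2809 = 146068.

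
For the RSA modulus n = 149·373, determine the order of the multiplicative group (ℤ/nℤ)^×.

55056

φ(n) = (p − 1)(q − 1) = (149−1)(373−1) = 148·372 = 55056.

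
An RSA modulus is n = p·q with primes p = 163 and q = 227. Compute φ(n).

For distinct primes, φ(pq) = (p−1)(q−1) = 162 × 226 = 36612.

36612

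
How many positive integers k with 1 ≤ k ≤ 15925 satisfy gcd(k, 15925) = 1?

Prime factorization: 15925 = 5^2 × 7^2 × 13.
φ(5^2) = 5^2 − 5^1 = 25 − 5 = 20.
φ(7^2) = 7^1·(7−1) = 7·6 = 42.
φ(13) = 13 − 1 = 12.
φ(15925) = 20 × 42 × 12 = 10080.

10080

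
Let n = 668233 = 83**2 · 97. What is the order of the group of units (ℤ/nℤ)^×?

φ(83^2) = 83^1·(83−1) = 83·82 = 6806.
φ(97) = 97 − 1 = 96.
Since φ is multiplicative, φ(668233) = 6806 · 96 = 653376.

653376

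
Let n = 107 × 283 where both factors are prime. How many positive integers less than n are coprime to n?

φ(107) = 107 − 1 = 106.
φ(283) = 283 − 1 = 282.
Since φ is multiplicative, φ(30281) = 106 · 282 = 29892.

29892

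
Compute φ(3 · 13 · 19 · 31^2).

401760

φ(712101) = 712101 · (1 − 1/3) · (1 − 1/13) · (1 − 1/19) · (1 − 1/31)
       = 712101 · 12960/22971 = 401760.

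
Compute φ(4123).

Factor 4123: 4123 = 7 · 19 · 31.
φ(7) = 7 − 1 = 6.
φ(19) = 19 − 1 = 18.
φ(31) = 31 − 1 = 30.
φ(4123) = 6 × 18 × 30 = 3240.

3240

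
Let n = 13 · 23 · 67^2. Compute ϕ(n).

1167408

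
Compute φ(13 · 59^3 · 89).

φ(237623503) = 237623503 · (1 − 1/13) · (1 − 1/59) · (1 − 1/89)
       = 237623503 · 61248/68263 = 213204288.

213204288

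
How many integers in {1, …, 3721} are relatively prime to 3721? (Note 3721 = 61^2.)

3660

φ(3721) = 3721 · (1 − 1/61)
       = 3721 · 60/61 = 3660.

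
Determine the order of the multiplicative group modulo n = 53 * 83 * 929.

φ(53) = 53 − 1 = 52.
φ(83) = 83 − 1 = 82.
φ(929) = 929 − 1 = 928.
Since φ is multiplicative, φ(4086671) = 52 · 82 · 928 = 3956992.

3956992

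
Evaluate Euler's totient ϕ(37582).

First factor: 37582 = 2 × 19 × 23 × 43.
φ(2) = 2 − 1 = 1.
φ(19) = 19 − 1 = 18.
φ(23) = 23 − 1 = 22.
φ(43) = 43 − 1 = 42.
φ(37582) = 1 × 18 × 22 × 42 = 16632.

16632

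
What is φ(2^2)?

φ(4) = 4 · (1 − 1/2)
       = 4 · 1/2 = 2.

2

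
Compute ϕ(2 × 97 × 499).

47808

φ(2) = 2 − 1 = 1.
φ(97) = 97 − 1 = 96.
φ(499) = 499 − 1 = 498.
φ(96806) = 1 × 96 × 498 = 47808.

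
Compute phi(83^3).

564898

φ(571787) = 571787 · (1 − 1/83)
       = 571787 · 82/83 = 564898.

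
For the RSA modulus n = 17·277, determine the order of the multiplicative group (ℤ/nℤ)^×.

4416

φ(n) = (p − 1)(q − 1) = (17−1)(277−1) = 16·276 = 4416.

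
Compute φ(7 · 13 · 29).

φ(7) = 7 − 1 = 6.
φ(13) = 13 − 1 = 12.
φ(29) = 29 − 1 = 28.
Since φ is multiplicative, φ(2639) = 6 · 12 · 28 = 2016.

2016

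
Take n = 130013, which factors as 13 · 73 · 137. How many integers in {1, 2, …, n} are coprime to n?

117504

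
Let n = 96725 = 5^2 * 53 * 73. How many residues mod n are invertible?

φ(5^2) = 5^2 − 5^1 = 25 − 5 = 20.
φ(53) = 53 − 1 = 52.
φ(73) = 73 − 1 = 72.
φ(96725) = 20 × 52 × 72 = 74880.

74880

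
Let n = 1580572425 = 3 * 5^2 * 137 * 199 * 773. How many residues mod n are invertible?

831536640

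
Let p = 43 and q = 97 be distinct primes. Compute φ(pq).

4032

φ(pq) = (p−1)(q−1) = 42 · 96 = 4032.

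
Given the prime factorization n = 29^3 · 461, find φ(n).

10832080

φ(11243329) = 11243329 · (1 − 1/29) · (1 − 1/461)
       = 11243329 · 12880/13369 = 10832080.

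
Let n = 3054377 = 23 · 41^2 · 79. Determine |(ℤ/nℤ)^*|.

2814240

φ(23) = 23 − 1 = 22.
φ(41^2) = 41^1·(41−1) = 41·40 = 1640.
φ(79) = 79 − 1 = 78.
φ(3054377) = 22 × 1640 × 78 = 2814240.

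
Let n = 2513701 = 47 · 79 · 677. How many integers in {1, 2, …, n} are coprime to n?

2425488

φ(47) = 47 − 1 = 46.
φ(79) = 79 − 1 = 78.
φ(677) = 677 − 1 = 676.
Multiply: 46 · 78 · 676 = 2425488.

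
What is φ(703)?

648

Factor 703: 703 = 19 · 37.
φ(19) = 19 − 1 = 18.
φ(37) = 37 − 1 = 36.
Multiply: 18 · 36 = 648.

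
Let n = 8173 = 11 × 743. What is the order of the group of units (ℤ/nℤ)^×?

7420

φ(8173) = 8173 · (1 − 1/11) · (1 − 1/743)
       = 8173 · 7420/8173 = 7420.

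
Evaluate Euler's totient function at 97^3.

903264

φ(97^3) = 97^3 − 97^2 = 912673 − 9409 = 903264.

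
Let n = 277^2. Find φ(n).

76452

φ(76729) = 76729 · (1 − 1/277)
       = 76729 · 276/277 = 76452.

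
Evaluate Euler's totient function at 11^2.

110

φ(121) = 121 · (1 − 1/11)
       = 121 · 10/11 = 110.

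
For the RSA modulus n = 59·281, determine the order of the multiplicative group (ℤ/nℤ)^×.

φ(16579) = 16579 · (1 − 1/59) · (1 − 1/281)
       = 16579 · 16240/16579 = 16240.

16240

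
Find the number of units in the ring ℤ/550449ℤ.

Prime factorization: 550449 = 3^3 × 19 × 29 × 37.
φ(3^3) = 3^2·(3−1) = 9·2 = 18.
φ(19) = 19 − 1 = 18.
φ(29) = 29 − 1 = 28.
φ(37) = 37 − 1 = 36.
Multiply: 18 · 18 · 28 · 36 = 326592.

326592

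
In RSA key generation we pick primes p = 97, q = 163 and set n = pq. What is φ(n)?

15552

For distinct primes, φ(pq) = (p−1)(q−1) = 96 × 162 = 15552.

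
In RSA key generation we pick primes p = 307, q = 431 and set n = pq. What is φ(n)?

φ(pq) = (p−1)(q−1) = 306 · 430 = 131580.

131580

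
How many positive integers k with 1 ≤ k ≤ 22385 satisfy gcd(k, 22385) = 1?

15840

First factor: 22385 = 5 · 11^2 · 37.
φ(22385) = 22385 · (1 − 1/5) · (1 − 1/11) · (1 − 1/37)
       = 22385 · 1440/2035 = 15840.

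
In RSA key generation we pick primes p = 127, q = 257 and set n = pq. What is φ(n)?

32256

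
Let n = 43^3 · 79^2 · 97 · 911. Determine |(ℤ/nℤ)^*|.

φ(43^3) = 43^2·(43−1) = 1849·42 = 77658.
φ(79^2) = 79^1·(79−1) = 79·78 = 6162.
φ(97) = 97 − 1 = 96.
φ(911) = 911 − 1 = 910.
Since φ is multiplicative, φ(43847987025629) = 77658 · 6162 · 96 · 910 = 41804258146560.

41804258146560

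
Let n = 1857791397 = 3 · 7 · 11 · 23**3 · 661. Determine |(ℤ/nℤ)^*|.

φ(3) = 3 − 1 = 2.
φ(7) = 7 − 1 = 6.
φ(11) = 11 − 1 = 10.
φ(23^3) = 23^2·(23−1) = 529·22 = 11638.
φ(661) = 661 − 1 = 660.
Since φ is multiplicative, φ(1857791397) = 2 · 6 · 10 · 11638 · 660 = 921729600.

921729600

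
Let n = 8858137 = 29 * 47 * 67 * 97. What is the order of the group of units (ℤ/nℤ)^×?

φ(8858137) = 8858137 · (1 − 1/29) · (1 − 1/47) · (1 − 1/67) · (1 − 1/97)
       = 8858137 · 8160768/8858137 = 8160768.

8160768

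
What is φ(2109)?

1296

2109 = 3 * 19 * 37.
φ(2109) = 2109 · (1 − 1/3) · (1 − 1/19) · (1 − 1/37)
       = 2109 · 1296/2109 = 1296.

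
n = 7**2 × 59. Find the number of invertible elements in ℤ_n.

2436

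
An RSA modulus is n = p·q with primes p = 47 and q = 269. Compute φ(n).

φ(47) = 47 − 1 = 46.
φ(269) = 269 − 1 = 268.
Since φ is multiplicative, φ(12643) = 46 · 268 = 12328.

12328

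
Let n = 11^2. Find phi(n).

110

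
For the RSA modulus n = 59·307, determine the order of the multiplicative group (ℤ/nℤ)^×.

17748

φ(18113) = 18113 · (1 − 1/59) · (1 − 1/307)
       = 18113 · 17748/18113 = 17748.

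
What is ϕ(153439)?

Prime factorization: 153439 = 11 × 13 × 29 × 37.
φ(11) = 11 − 1 = 10.
φ(13) = 13 − 1 = 12.
φ(29) = 29 − 1 = 28.
φ(37) = 37 − 1 = 36.
φ(153439) = 10 × 12 × 28 × 36 = 120960.

120960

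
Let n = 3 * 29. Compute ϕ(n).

56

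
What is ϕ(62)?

62 = 2 · 31.
φ(2) = 2 − 1 = 1.
φ(31) = 31 − 1 = 30.
Multiply: 1 · 30 = 30.

30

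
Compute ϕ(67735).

Prime factorization: 67735 = 5 × 19 × 23 × 31.
φ(67735) = 67735 · (1 − 1/5) · (1 − 1/19) · (1 − 1/23) · (1 − 1/31)
       = 67735 · 47520/67735 = 47520.

47520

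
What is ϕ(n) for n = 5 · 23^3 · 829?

φ(5) = 5 − 1 = 4.
φ(23^3) = 23^3 − 23^2 = 12167 − 529 = 11638.
φ(829) = 829 − 1 = 828.
Multiply: 4 · 11638 · 828 = 38545056.

38545056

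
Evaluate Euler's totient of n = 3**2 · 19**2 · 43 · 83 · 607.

4282655328

φ(7038578367) = 7038578367 · (1 − 1/3) · (1 − 1/19) · (1 − 1/43) · (1 − 1/83) · (1 − 1/607)
       = 7038578367 · 75134304/123483831 = 4282655328.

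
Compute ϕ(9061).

Factor 9061: 9061 = 13 * 17 * 41.
φ(9061) = 9061 · (1 − 1/13) · (1 − 1/17) · (1 − 1/41)
       = 9061 · 7680/9061 = 7680.

7680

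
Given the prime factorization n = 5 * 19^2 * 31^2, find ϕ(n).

φ(1734605) = 1734605 · (1 − 1/5) · (1 − 1/19) · (1 − 1/31)
       = 1734605 · 2160/2945 = 1272240.

1272240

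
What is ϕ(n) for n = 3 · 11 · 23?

440

φ(759) = 759 · (1 − 1/3) · (1 − 1/11) · (1 − 1/23)
       = 759 · 440/759 = 440.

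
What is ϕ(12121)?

12121 = 17 · 23 · 31.
φ(17) = 17 − 1 = 16.
φ(23) = 23 − 1 = 22.
φ(31) = 31 − 1 = 30.
φ(12121) = 16 × 22 × 30 = 10560.

10560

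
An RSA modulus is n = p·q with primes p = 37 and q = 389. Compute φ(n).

13968

φ(pq) = (p−1)(q−1) = 36 · 388 = 13968.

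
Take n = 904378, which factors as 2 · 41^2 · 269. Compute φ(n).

439520

φ(904378) = 904378 · (1 − 1/2) · (1 − 1/41) · (1 − 1/269)
       = 904378 · 10720/22058 = 439520.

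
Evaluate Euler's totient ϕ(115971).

115971 = 3 · 29 · 31 · 43.
φ(3) = 3 − 1 = 2.
φ(29) = 29 − 1 = 28.
φ(31) = 31 − 1 = 30.
φ(43) = 43 − 1 = 42.
Multiply: 2 · 28 · 30 · 42 = 70560.

70560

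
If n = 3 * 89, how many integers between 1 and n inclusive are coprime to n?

176

φ(3) = 3 − 1 = 2.
φ(89) = 89 − 1 = 88.
Since φ is multiplicative, φ(267) = 2 · 88 = 176.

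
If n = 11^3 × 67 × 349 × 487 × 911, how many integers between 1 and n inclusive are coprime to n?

φ(11^3) = 11^3 − 11^2 = 1331 − 121 = 1210.
φ(67) = 67 − 1 = 66.
φ(349) = 349 − 1 = 348.
φ(487) = 487 − 1 = 486.
φ(911) = 911 − 1 = 910.
Multiply: 1210 · 66 · 348 · 486 · 910 = 12290971492800.

12290971492800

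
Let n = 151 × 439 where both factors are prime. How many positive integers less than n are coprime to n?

φ(151) = 151 − 1 = 150.
φ(439) = 439 − 1 = 438.
φ(66289) = 150 × 438 = 65700.

65700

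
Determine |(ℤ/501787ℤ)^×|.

501787 = 11**3 · 13 · 29.
φ(11^3) = 11^2·(11−1) = 121·10 = 1210.
φ(13) = 13 − 1 = 12.
φ(29) = 29 − 1 = 28.
Since φ is multiplicative, φ(501787) = 1210 · 12 · 28 = 406560.

406560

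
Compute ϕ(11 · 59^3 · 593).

1195236160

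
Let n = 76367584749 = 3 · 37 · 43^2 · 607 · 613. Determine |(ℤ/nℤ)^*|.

48225227904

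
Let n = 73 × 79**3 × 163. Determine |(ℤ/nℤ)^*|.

5678011872

φ(73) = 73 − 1 = 72.
φ(79^3) = 79^3 − 79^2 = 493039 − 6241 = 486798.
φ(163) = 163 − 1 = 162.
φ(5866671061) = 72 × 486798 × 162 = 5678011872.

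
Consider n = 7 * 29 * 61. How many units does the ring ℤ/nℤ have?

φ(12383) = 12383 · (1 − 1/7) · (1 − 1/29) · (1 − 1/61)
       = 12383 · 10080/12383 = 10080.

10080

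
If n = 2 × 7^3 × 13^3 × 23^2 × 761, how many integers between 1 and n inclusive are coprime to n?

φ(2) = 2 − 1 = 1.
φ(7^3) = 7^2·(7−1) = 49·6 = 294.
φ(13^3) = 13^3 − 13^2 = 2197 − 169 = 2028.
φ(23^2) = 23^1·(23−1) = 23·22 = 506.
φ(761) = 761 − 1 = 760.
Multiply: 1 · 294 · 2028 · 506 · 760 = 229286977920.

229286977920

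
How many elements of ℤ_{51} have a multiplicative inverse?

32

51 = 3 * 17.
φ(3) = 3 − 1 = 2.
φ(17) = 17 − 1 = 16.
Multiply: 2 · 16 = 32.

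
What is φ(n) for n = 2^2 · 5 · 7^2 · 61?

20160

φ(59780) = 59780 · (1 − 1/2) · (1 − 1/5) · (1 − 1/7) · (1 − 1/61)
       = 59780 · 1440/4270 = 20160.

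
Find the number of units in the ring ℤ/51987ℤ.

Prime factorization: 51987 = 3 · 13 · 31 · 43.
φ(51987) = 51987 · (1 − 1/3) · (1 − 1/13) · (1 − 1/31) · (1 − 1/43)
       = 51987 · 30240/51987 = 30240.

30240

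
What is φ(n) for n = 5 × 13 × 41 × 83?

φ(5) = 5 − 1 = 4.
φ(13) = 13 − 1 = 12.
φ(41) = 41 − 1 = 40.
φ(83) = 83 − 1 = 82.
Multiply: 4 · 12 · 40 · 82 = 157440.

157440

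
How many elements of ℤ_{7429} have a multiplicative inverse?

6336

Factor 7429: 7429 = 17 · 19 · 23.
φ(7429) = 7429 · (1 − 1/17) · (1 − 1/19) · (1 − 1/23)
       = 7429 · 6336/7429 = 6336.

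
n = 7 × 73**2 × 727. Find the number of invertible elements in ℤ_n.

22895136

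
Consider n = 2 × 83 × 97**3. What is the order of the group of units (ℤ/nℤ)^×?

74067648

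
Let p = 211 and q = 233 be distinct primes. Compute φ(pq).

48720

φ(49163) = 49163 · (1 − 1/211) · (1 − 1/233)
       = 49163 · 48720/49163 = 48720.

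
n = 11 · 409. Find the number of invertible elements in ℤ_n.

φ(4499) = 4499 · (1 − 1/11) · (1 − 1/409)
       = 4499 · 4080/4499 = 4080.

4080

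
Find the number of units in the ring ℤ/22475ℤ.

22475 = 5**2 × 29 × 31.
φ(5^2) = 5^1·(5−1) = 5·4 = 20.
φ(29) = 29 − 1 = 28.
φ(31) = 31 − 1 = 30.
Since φ is multiplicative, φ(22475) = 20 · 28 · 30 = 16800.

16800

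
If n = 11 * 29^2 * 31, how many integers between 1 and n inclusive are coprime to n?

243600

φ(11) = 11 − 1 = 10.
φ(29^2) = 29^2 − 29^1 = 841 − 29 = 812.
φ(31) = 31 − 1 = 30.
Since φ is multiplicative, φ(286781) = 10 · 812 · 30 = 243600.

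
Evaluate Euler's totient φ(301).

252

301 = 7 · 43.
φ(301) = 301 · (1 − 1/7) · (1 − 1/43)
       = 301 · 252/301 = 252.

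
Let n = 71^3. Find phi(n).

φ(357911) = 357911 · (1 − 1/71)
       = 357911 · 70/71 = 352870.

352870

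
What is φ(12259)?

Factor 12259: 12259 = 13 × 23 × 41.
φ(13) = 13 − 1 = 12.
φ(23) = 23 − 1 = 22.
φ(41) = 41 − 1 = 40.
Multiply: 12 · 22 · 40 = 10560.

10560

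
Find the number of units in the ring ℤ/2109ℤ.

1296

Prime factorization: 2109 = 3 * 19 * 37.
φ(3) = 3 − 1 = 2.
φ(19) = 19 − 1 = 18.
φ(37) = 37 − 1 = 36.
φ(2109) = 2 × 18 × 36 = 1296.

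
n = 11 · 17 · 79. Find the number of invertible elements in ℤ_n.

φ(11) = 11 − 1 = 10.
φ(17) = 17 − 1 = 16.
φ(79) = 79 − 1 = 78.
Multiply: 10 · 16 · 78 = 12480.

12480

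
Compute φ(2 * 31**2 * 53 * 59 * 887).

φ(2) = 2 − 1 = 1.
φ(31^2) = 31^2 − 31^1 = 961 − 31 = 930.
φ(53) = 53 − 1 = 52.
φ(59) = 59 − 1 = 58.
φ(887) = 887 − 1 = 886.
φ(5330953378) = 1 × 930 × 52 × 58 × 886 = 2485123680.

2485123680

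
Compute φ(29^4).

φ(707281) = 707281 · (1 − 1/29)
       = 707281 · 28/29 = 682892.

682892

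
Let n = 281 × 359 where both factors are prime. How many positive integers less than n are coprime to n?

100240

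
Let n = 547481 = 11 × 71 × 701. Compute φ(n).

490000

φ(547481) = 547481 · (1 − 1/11) · (1 − 1/71) · (1 − 1/701)
       = 547481 · 490000/547481 = 490000.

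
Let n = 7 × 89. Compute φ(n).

φ(623) = 623 · (1 − 1/7) · (1 − 1/89)
       = 623 · 528/623 = 528.

528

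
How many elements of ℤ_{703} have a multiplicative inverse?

648

Factor 703: 703 = 19 · 37.
φ(19) = 19 − 1 = 18.
φ(37) = 37 − 1 = 36.
Since φ is multiplicative, φ(703) = 18 · 36 = 648.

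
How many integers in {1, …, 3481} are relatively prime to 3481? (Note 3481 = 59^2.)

3422

φ(3481) = 3481 · (1 − 1/59)
       = 3481 · 58/59 = 3422.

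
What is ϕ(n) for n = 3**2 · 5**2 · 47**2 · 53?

13490880

φ(3^2) = 3^2 − 3^1 = 9 − 3 = 6.
φ(5^2) = 5^2 − 5^1 = 25 − 5 = 20.
φ(47^2) = 47^1·(47−1) = 47·46 = 2162.
φ(53) = 53 − 1 = 52.
Since φ is multiplicative, φ(26342325) = 6 · 20 · 2162 · 52 = 13490880.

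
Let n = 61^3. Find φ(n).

φ(226981) = 226981 · (1 − 1/61)
       = 226981 · 60/61 = 223260.

223260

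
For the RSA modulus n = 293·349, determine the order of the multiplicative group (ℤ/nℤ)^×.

φ(n) = (p − 1)(q − 1) = (293−1)(349−1) = 292·348 = 101616.

101616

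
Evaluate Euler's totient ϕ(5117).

4032

Factor 5117: 5117 = 7 · 17 · 43.
φ(5117) = 5117 · (1 − 1/7) · (1 − 1/17) · (1 − 1/43)
       = 5117 · 4032/5117 = 4032.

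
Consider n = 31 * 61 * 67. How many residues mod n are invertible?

118800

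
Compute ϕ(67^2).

φ(4489) = 4489 · (1 − 1/67)
       = 4489 · 66/67 = 4422.

4422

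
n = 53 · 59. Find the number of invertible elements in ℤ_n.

φ(53) = 53 − 1 = 52.
φ(59) = 59 − 1 = 58.
Multiply: 52 · 58 = 3016.

3016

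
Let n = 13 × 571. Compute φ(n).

φ(13) = 13 − 1 = 12.
φ(571) = 571 − 1 = 570.
Multiply: 12 · 570 = 6840.

6840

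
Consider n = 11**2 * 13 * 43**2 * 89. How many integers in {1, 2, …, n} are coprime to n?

φ(11^2) = 11^2 − 11^1 = 121 − 11 = 110.
φ(13) = 13 − 1 = 12.
φ(43^2) = 43^1·(43−1) = 43·42 = 1806.
φ(89) = 89 − 1 = 88.
Since φ is multiplicative, φ(258854453) = 110 · 12 · 1806 · 88 = 209784960.

209784960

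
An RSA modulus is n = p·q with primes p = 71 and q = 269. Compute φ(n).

φ(n) = (p − 1)(q − 1) = (71−1)(269−1) = 70·268 = 18760.

18760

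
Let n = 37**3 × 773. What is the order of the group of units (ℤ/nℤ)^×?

38047248

φ(37^3) = 37^2·(37−1) = 1369·36 = 49284.
φ(773) = 773 − 1 = 772.
Since φ is multiplicative, φ(39154769) = 49284 · 772 = 38047248.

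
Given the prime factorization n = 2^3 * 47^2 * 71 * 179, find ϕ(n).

107754080

φ(2^3) = 2^2·(2−1) = 4·1 = 4.
φ(47^2) = 47^2 − 47^1 = 2209 − 47 = 2162.
φ(71) = 71 − 1 = 70.
φ(179) = 179 − 1 = 178.
Multiply: 4 · 2162 · 70 · 178 = 107754080.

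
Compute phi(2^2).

2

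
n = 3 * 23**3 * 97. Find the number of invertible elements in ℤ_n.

2234496

φ(3) = 3 − 1 = 2.
φ(23^3) = 23^3 − 23^2 = 12167 − 529 = 11638.
φ(97) = 97 − 1 = 96.
Since φ is multiplicative, φ(3540597) = 2 · 11638 · 96 = 2234496.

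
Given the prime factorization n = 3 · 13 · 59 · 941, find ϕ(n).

φ(3) = 3 − 1 = 2.
φ(13) = 13 − 1 = 12.
φ(59) = 59 − 1 = 58.
φ(941) = 941 − 1 = 940.
Multiply: 2 · 12 · 58 · 940 = 1308480.

1308480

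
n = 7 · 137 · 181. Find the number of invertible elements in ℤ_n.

146880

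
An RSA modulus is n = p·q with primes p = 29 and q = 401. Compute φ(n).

φ(pq) = (p−1)(q−1) = 28 · 400 = 11200.

11200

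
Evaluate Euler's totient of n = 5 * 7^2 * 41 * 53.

349440

φ(532385) = 532385 · (1 − 1/5) · (1 − 1/7) · (1 − 1/41) · (1 − 1/53)
       = 532385 · 49920/76055 = 349440.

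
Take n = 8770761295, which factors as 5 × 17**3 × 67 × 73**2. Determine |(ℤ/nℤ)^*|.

φ(5) = 5 − 1 = 4.
φ(17^3) = 17^2·(17−1) = 289·16 = 4624.
φ(67) = 67 − 1 = 66.
φ(73^2) = 73^1·(73−1) = 73·72 = 5256.
Since φ is multiplicative, φ(8770761295) = 4 · 4624 · 66 · 5256 = 6416188416.

6416188416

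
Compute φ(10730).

4032

Prime factorization: 10730 = 2 · 5 · 29 · 37.
φ(10730) = 10730 · (1 − 1/2) · (1 − 1/5) · (1 − 1/29) · (1 − 1/37)
       = 10730 · 4032/10730 = 4032.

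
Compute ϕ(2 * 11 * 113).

φ(2) = 2 − 1 = 1.
φ(11) = 11 − 1 = 10.
φ(113) = 113 − 1 = 112.
φ(2486) = 1 × 10 × 112 = 1120.

1120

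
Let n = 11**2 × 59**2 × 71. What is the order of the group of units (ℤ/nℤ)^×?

φ(29905271) = 29905271 · (1 − 1/11) · (1 − 1/59) · (1 − 1/71)
       = 29905271 · 40600/46079 = 26349400.

26349400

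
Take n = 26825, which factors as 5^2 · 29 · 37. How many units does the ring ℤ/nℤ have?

20160

φ(5^2) = 5^1·(5−1) = 5·4 = 20.
φ(29) = 29 − 1 = 28.
φ(37) = 37 − 1 = 36.
Multiply: 20 · 28 · 36 = 20160.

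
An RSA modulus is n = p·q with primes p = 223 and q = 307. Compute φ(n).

67932

For distinct primes, φ(pq) = (p−1)(q−1) = 222 × 306 = 67932.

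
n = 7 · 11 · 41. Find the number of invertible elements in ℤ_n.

2400

φ(7) = 7 − 1 = 6.
φ(11) = 11 − 1 = 10.
φ(41) = 41 − 1 = 40.
φ(3157) = 6 × 10 × 40 = 2400.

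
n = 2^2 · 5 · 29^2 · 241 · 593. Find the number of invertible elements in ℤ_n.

φ(2^2) = 2^2 − 2^1 = 4 − 2 = 2.
φ(5) = 5 − 1 = 4.
φ(29^2) = 29^1·(29−1) = 29·28 = 812.
φ(241) = 241 − 1 = 240.
φ(593) = 593 − 1 = 592.
Multiply: 2 · 4 · 812 · 240 · 592 = 922951680.

922951680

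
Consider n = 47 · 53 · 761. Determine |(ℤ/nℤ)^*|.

φ(1895651) = 1895651 · (1 − 1/47) · (1 − 1/53) · (1 − 1/761)
       = 1895651 · 1817920/1895651 = 1817920.

1817920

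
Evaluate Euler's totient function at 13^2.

φ(13^2) = 13^2 − 13^1 = 169 − 13 = 156.

156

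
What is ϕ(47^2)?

φ(2209) = 2209 · (1 − 1/47)
       = 2209 · 46/47 = 2162.

2162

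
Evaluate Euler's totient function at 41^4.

2756840

φ(41^4) = 41^4 − 41^3 = 2825761 − 68921 = 2756840.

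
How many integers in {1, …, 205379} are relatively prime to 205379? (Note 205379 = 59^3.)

201898

φ(59^3) = 59^2·(59−1) = 3481·58 = 201898.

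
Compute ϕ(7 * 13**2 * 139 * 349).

44950464

φ(57388513) = 57388513 · (1 − 1/7) · (1 − 1/13) · (1 − 1/139) · (1 − 1/349)
       = 57388513 · 3457728/4414501 = 44950464.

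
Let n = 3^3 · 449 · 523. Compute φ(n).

4209408

φ(3^3) = 3^3 − 3^2 = 27 − 9 = 18.
φ(449) = 449 − 1 = 448.
φ(523) = 523 − 1 = 522.
Multiply: 18 · 448 · 522 = 4209408.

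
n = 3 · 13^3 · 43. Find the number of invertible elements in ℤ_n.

170352

φ(3) = 3 − 1 = 2.
φ(13^3) = 13^2·(13−1) = 169·12 = 2028.
φ(43) = 43 − 1 = 42.
φ(283413) = 2 × 2028 × 42 = 170352.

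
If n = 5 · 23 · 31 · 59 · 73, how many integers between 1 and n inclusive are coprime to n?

φ(15354455) = 15354455 · (1 − 1/5) · (1 − 1/23) · (1 − 1/31) · (1 − 1/59) · (1 − 1/73)
       = 15354455 · 11024640/15354455 = 11024640.

11024640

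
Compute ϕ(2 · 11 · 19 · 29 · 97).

φ(2) = 2 − 1 = 1.
φ(11) = 11 − 1 = 10.
φ(19) = 19 − 1 = 18.
φ(29) = 29 − 1 = 28.
φ(97) = 97 − 1 = 96.
Multiply: 1 · 10 · 18 · 28 · 96 = 483840.

483840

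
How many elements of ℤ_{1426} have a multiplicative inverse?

Prime factorization: 1426 = 2 · 23 · 31.
φ(2) = 2 − 1 = 1.
φ(23) = 23 − 1 = 22.
φ(31) = 31 − 1 = 30.
Multiply: 1 · 22 · 30 = 660.

660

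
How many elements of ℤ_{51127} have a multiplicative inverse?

47040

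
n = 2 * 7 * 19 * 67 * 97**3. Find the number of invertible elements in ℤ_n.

6438465792

φ(2) = 2 − 1 = 1.
φ(7) = 7 − 1 = 6.
φ(19) = 19 − 1 = 18.
φ(67) = 67 − 1 = 66.
φ(97^3) = 97^2·(97−1) = 9409·96 = 903264.
Multiply: 1 · 6 · 18 · 66 · 903264 = 6438465792.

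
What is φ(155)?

155 = 5 × 31.
φ(155) = 155 · (1 − 1/5) · (1 − 1/31)
       = 155 · 120/155 = 120.

120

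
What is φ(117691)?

Factor 117691: 117691 = 7 * 17 * 23 * 43.
φ(7) = 7 − 1 = 6.
φ(17) = 17 − 1 = 16.
φ(23) = 23 − 1 = 22.
φ(43) = 43 − 1 = 42.
Multiply: 6 · 16 · 22 · 42 = 88704.

88704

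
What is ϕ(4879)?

3840

First factor: 4879 = 7 · 17 · 41.
φ(4879) = 4879 · (1 − 1/7) · (1 − 1/17) · (1 − 1/41)
       = 4879 · 3840/4879 = 3840.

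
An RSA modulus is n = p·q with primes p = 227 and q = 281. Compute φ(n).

63280

For distinct primes, φ(pq) = (p−1)(q−1) = 226 × 280 = 63280.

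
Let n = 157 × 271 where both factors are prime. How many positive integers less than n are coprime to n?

φ(42547) = 42547 · (1 − 1/157) · (1 − 1/271)
       = 42547 · 42120/42547 = 42120.

42120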